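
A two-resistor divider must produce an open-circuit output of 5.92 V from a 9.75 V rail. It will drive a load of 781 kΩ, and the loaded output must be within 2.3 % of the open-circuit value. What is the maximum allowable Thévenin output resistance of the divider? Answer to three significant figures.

R_th ≤ 18.4 kΩ

Loading drop = R_th/(R_th + R_L) ≤ 0.0230, so R_th ≤ R_L · ε/(1−ε) = 781 kΩ × 0.0230/0.9770 = 18.4 kΩ.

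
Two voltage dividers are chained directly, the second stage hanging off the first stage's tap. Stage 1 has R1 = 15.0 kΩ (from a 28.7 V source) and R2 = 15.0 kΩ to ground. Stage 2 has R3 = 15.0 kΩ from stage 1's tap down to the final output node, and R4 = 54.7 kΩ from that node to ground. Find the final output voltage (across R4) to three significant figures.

V_out ≈ 10.2 V

Stage 2 presents R3+R4 = 69.70 kΩ as a load on stage 1's tap.
Stage 1's lower leg becomes R2‖(R3+R4) = 12.34 kΩ, so V_mid = 28.7 × 12.34/27.34 = 12.96 V.
Stage 2 is itself unloaded: V_out = V_mid × R4/(R3+R4) = 12.96 × 54.7/69.70 = 10.2 V.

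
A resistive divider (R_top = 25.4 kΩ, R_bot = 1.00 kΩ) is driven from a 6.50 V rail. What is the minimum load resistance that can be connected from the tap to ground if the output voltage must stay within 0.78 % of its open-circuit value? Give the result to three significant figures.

R_L(min) ≈ 122 kΩ

Output resistance R_th = R_top‖R_bot = (25400 × 1000)/26400 = 962.1 Ω.
The fractional drop is R_th/(R_th + R_L); requiring this ≤ 0.00780 gives R_L ≥ R_th(1/0.00780 − 1) = 962.1 × 127.2 = 122 kΩ.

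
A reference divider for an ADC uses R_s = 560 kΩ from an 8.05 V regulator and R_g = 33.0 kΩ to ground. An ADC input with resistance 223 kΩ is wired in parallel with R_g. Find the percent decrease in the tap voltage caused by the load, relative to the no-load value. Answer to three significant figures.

The divider's output (Thévenin) resistance is R_s‖R_g = 31.16 kΩ.
Fractional drop under load = R_th/(R_th + R_L) = 31.16 / (31.16 + 223) = 0.1226.
So the output falls by 12.3 %.

12.3 %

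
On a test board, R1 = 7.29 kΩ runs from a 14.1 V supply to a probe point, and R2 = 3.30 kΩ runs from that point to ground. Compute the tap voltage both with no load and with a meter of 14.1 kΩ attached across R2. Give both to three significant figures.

Open-circuit: V = 14.1 × 3.30/(7.29 + 3.30) = 4.39 V.
With the load, R2 becomes R2‖R_L = 2.674 kΩ, so V = 14.1 × 2.674/9.964 = 3.78 V.

Unloaded: 4.39 V; loaded: 3.78 V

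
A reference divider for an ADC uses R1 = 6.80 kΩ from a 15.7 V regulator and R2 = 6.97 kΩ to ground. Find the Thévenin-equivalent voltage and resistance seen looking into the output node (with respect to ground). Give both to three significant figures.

V_th = 7.95 V, R_th = 3.44 kΩ

V_th is the open-circuit tap voltage: 15.7 × 6.97/(6.80 + 6.97) = 7.95 V.
With the supply zeroed, R1 and R2 appear in parallel from the tap: R_th = R1‖R2 = (6.80 × 6.97)/13.77 = 3.44 kΩ.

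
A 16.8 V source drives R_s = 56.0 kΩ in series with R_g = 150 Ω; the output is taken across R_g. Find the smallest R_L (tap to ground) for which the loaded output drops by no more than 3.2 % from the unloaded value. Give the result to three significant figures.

R_L(min) ≈ 4.53 kΩ

Output resistance R_th = R_s‖R_g = (56000 × 150)/56150 = 149.6 Ω.
The fractional drop is R_th/(R_th + R_L); requiring this ≤ 0.0320 gives R_L ≥ R_th(1/0.0320 − 1) = 149.6 × 30.25 = 4.53 kΩ.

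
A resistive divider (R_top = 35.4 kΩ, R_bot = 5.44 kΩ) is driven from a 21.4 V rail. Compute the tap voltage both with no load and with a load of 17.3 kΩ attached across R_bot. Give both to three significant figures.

Unloaded: 2.85 V; loaded: 2.24 V

Open-circuit: V = 21.4 × 5.44/(35.4 + 5.44) = 2.85 V.
With the load, R_bot becomes R_bot‖R_L = 4.139 kΩ, so V = 21.4 × 4.139/39.54 = 2.24 V.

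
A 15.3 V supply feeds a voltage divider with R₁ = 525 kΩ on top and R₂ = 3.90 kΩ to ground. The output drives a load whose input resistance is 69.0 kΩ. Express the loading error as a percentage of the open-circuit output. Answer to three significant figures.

5.31 %

The divider's output (Thévenin) resistance is R₁‖R₂ = 3.871 kΩ.
Fractional drop under load = R_th/(R_th + R_L) = 3.871 / (3.871 + 69.0) = 0.05312.
So the output falls by 5.31 %.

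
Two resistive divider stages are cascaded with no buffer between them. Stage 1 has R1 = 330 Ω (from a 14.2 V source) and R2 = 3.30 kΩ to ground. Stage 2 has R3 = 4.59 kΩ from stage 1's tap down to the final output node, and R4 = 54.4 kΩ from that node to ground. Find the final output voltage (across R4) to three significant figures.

V_out ≈ 11.8 V

Stage 2 presents R3+R4 = 58990 Ω as a load on stage 1's tap.
Stage 1's lower leg becomes R2‖(R3+R4) = 3125 Ω, so V_mid = 14.2 × 3125/3455 = 12.84 V.
Stage 2 is itself unloaded: V_out = V_mid × R4/(R3+R4) = 12.84 × 54400/58990 = 11.8 V.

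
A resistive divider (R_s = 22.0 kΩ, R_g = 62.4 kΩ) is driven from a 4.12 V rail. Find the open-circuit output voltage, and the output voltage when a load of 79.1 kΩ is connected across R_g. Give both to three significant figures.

Open-circuit: V = 4.12 × 62.4/(22.0 + 62.4) = 3.05 V.
With the load, R_g becomes R_g‖R_L = 34.88 kΩ, so V = 4.12 × 34.88/56.88 = 2.53 V.

Unloaded: 3.05 V; loaded: 2.53 V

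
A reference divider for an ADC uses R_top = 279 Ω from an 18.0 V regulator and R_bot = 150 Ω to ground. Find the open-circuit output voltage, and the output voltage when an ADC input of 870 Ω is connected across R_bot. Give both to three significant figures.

Unloaded: 6.29 V; loaded: 5.66 V

Open-circuit: V = 18.0 × 150/(279 + 150) = 6.29 V.
With the load, R_bot becomes R_bot‖R_L = 127.9 Ω, so V = 18.0 × 127.9/406.9 = 5.66 V.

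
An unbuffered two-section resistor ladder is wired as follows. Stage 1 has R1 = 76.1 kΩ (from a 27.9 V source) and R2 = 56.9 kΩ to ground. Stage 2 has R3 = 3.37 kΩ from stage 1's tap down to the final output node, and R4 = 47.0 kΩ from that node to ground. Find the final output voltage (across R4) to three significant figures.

Stage 2 presents R3+R4 = 50.37 kΩ as a load on stage 1's tap.
Stage 1's lower leg becomes R2‖(R3+R4) = 26.72 kΩ, so V_mid = 27.9 × 26.72/102.8 = 7.250 V.
Stage 2 is itself unloaded: V_out = V_mid × R4/(R3+R4) = 7.250 × 47.0/50.37 = 6.76 V.

V_out ≈ 6.76 V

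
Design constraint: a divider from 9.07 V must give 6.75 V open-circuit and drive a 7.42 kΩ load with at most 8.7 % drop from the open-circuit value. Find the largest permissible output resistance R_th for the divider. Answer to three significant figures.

Loading drop = R_th/(R_th + R_L) ≤ 0.0870, so R_th ≤ R_L · ε/(1−ε) = 7.42 kΩ × 0.0870/0.9130 = 707 Ω.
(Any R1, R2 with R2/(R1+R2) = 0.744 and R1‖R2 ≤ 707 Ω will meet the spec.)

R_th ≤ 707 Ω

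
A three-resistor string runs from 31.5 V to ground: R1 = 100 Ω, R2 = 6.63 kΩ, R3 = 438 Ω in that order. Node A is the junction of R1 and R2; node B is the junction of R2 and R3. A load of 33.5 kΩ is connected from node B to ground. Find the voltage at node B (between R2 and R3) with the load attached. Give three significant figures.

At node B, R3 is in parallel with the load: R3‖R_L = 432.3 Ω.
Below node A the resistance is R2 + (R3‖R_L) = 7062 Ω, so V_A = 31.5 × 7062/7162 = 31.06 V.
Then V_B = V_A × (R3‖R_L)/(R2 + R3‖R_L) = 31.06 × 432.3/7062 = 1.90 V.

V ≈ 1.90 V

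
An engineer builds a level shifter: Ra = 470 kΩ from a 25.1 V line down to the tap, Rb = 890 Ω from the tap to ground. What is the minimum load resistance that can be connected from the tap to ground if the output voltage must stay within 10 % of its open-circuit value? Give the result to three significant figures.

R_L(min) ≈ 7.99 kΩ

Output resistance R_th = Ra‖Rb = (470000 × 890)/470900 = 888.3 Ω.
The fractional drop is R_th/(R_th + R_L); requiring this ≤ 0.100 gives R_L ≥ R_th(1/0.100 − 1) = 888.3 × 9.000 = 7.99 kΩ.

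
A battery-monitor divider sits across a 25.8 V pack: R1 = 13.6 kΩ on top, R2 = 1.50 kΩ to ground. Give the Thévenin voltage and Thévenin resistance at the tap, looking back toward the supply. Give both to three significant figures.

V_th = 2.56 V, R_th = 1.35 kΩ

V_th is the open-circuit tap voltage: 25.8 × 1.50/(13.6 + 1.50) = 2.56 V.
With the supply zeroed, R1 and R2 appear in parallel from the tap: R_th = R1‖R2 = (13.6 × 1.50)/15.10 = 1.35 kΩ.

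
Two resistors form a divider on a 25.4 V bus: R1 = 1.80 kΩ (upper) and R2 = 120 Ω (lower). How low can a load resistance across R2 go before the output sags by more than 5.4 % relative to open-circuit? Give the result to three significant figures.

R_L(min) ≈ 1.97 kΩ

Output resistance R_th = R1‖R2 = (1800 × 120)/1920 = 112.5 Ω.
The fractional drop is R_th/(R_th + R_L); requiring this ≤ 0.0540 gives R_L ≥ R_th(1/0.0540 − 1) = 112.5 × 17.52 = 1.97 kΩ.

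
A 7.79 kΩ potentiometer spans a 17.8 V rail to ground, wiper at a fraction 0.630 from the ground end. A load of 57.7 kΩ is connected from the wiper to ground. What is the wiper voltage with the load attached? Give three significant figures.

V ≈ 10.9 V

The wiper splits the pot into (1−α)R = 2.882 kΩ above and αR = 4.908 kΩ below.
Lower section ‖ load = 4.523 kΩ.
V_wiper = 17.8 × 4.523/(2.882 + 4.523) = 10.9 V.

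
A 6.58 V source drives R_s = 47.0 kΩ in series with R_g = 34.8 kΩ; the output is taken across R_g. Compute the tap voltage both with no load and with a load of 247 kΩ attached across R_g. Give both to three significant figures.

Unloaded: 2.80 V; loaded: 2.59 V

Open-circuit: V = 6.58 × 34.8/(47.0 + 34.8) = 2.80 V.
With the load, R_g becomes R_g‖R_L = 30.50 kΩ, so V = 6.58 × 30.50/77.50 = 2.59 V.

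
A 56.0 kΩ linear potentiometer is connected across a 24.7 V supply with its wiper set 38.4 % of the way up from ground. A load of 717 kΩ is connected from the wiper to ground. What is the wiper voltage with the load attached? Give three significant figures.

V ≈ 9.31 V

The wiper splits the pot into (1−α)R = 34.50 kΩ above and αR = 21.50 kΩ below.
Lower section ‖ load = 20.88 kΩ.
V_wiper = 24.7 × 20.88/(34.50 + 20.88) = 9.31 V.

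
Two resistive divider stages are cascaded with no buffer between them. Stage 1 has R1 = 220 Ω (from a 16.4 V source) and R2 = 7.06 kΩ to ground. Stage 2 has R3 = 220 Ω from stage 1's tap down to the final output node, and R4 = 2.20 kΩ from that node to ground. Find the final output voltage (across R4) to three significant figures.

V_out ≈ 13.3 V

Stage 2 presents R3+R4 = 2420 Ω as a load on stage 1's tap.
Stage 1's lower leg becomes R2‖(R3+R4) = 1802 Ω, so V_mid = 16.4 × 1802/2022 = 14.62 V.
Stage 2 is itself unloaded: V_out = V_mid × R4/(R3+R4) = 14.62 × 2200/2420 = 13.3 V.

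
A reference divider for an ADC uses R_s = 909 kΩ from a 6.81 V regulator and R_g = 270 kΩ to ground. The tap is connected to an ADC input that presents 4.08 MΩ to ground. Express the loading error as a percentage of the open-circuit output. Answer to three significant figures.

4.85 %

The divider's output (Thévenin) resistance is R_s‖R_g = 208.2 kΩ.
Fractional drop under load = R_th/(R_th + R_L) = 208.2 / (208.2 + 4080) = 0.04854.
So the output falls by 4.85 %.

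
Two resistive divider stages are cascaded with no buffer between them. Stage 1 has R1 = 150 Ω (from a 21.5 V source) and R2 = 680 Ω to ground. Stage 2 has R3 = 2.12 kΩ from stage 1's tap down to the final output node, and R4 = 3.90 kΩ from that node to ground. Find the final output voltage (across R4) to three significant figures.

Stage 2 presents R3+R4 = 6020 Ω as a load on stage 1's tap.
Stage 1's lower leg becomes R2‖(R3+R4) = 611.0 Ω, so V_mid = 21.5 × 611.0/761.0 = 17.26 V.
Stage 2 is itself unloaded: V_out = V_mid × R4/(R3+R4) = 17.26 × 3900/6020 = 11.2 V.

V_out ≈ 11.2 V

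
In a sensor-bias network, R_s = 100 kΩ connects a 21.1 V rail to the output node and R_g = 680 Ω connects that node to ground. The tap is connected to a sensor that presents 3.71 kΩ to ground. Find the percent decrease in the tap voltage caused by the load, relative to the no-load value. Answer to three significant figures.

Unloaded V = 21.1 × 680/100700 = 0.1425 V.
Loaded: R_g‖R_L = 574.7 Ω, giving V = 21.1 × 574.7/100600 = 0.1206 V.
Drop = (0.1425 − 0.1206) / 0.1425 = 15.4 %.

15.4 %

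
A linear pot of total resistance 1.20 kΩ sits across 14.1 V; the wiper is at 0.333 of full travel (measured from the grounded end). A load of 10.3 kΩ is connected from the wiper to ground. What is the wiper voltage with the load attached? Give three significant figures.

V ≈ 4.58 V

The wiper splits the pot into (1−α)R = 800.4 Ω above and αR = 399.6 Ω below.
Lower section ‖ load = 384.7 Ω.
V_wiper = 14.1 × 384.7/(800.4 + 384.7) = 4.58 V.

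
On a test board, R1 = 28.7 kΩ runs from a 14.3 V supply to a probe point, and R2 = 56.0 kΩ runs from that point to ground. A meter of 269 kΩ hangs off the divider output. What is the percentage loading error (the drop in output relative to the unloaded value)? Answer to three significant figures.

6.59 %

The divider's output (Thévenin) resistance is R1‖R2 = 18.98 kΩ.
Fractional drop under load = R_th/(R_th + R_L) = 18.98 / (18.98 + 269) = 0.06589.
So the output falls by 6.59 %.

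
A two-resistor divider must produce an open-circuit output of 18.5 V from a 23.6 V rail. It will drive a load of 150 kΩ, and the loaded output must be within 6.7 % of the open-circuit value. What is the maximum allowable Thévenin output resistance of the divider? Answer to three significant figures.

Loading drop = R_th/(R_th + R_L) ≤ 0.0670, so R_th ≤ R_L · ε/(1−ε) = 150 kΩ × 0.0670/0.9330 = 10.8 kΩ.
(Any R1, R2 with R2/(R1+R2) = 0.784 and R1‖R2 ≤ 10.8 kΩ will meet the spec.)

R_th ≤ 10.8 kΩ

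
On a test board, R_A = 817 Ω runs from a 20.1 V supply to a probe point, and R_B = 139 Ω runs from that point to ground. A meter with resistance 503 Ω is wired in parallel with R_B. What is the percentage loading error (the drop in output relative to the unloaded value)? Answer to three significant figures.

19.1 %

Unloaded V = 20.1 × 139/956.0 = 2.922 V.
Loaded: R_B‖R_L = 108.9 Ω, giving V = 20.1 × 108.9/925.9 = 2.364 V.
Drop = (2.922 − 2.364) / 2.922 = 19.1 %.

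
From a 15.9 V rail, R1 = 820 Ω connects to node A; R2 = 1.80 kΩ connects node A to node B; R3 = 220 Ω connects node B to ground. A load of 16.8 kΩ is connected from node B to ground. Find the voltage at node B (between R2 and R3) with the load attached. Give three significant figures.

At node B, R3 is in parallel with the load: R3‖R_L = 217.2 Ω.
Below node A the resistance is R2 + (R3‖R_L) = 2017 Ω, so V_A = 15.9 × 2017/2837 = 11.30 V.
Then V_B = V_A × (R3‖R_L)/(R2 + R3‖R_L) = 11.30 × 217.2/2017 = 1.22 V.

V ≈ 1.22 V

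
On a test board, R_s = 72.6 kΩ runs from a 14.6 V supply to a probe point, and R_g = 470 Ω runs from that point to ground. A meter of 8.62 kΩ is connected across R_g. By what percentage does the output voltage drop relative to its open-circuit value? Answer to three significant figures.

5.14 %

The divider's output (Thévenin) resistance is R_s‖R_g = 467.0 Ω.
Fractional drop under load = R_th/(R_th + R_L) = 467.0 / (467.0 + 8620) = 0.05139.
So the output falls by 5.14 %.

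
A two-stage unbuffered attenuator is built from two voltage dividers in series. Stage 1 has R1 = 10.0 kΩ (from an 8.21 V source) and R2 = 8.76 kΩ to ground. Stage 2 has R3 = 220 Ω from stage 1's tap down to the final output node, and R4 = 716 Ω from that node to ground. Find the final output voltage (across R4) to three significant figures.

V_out ≈ 0.490 V

Stage 2 presents R3+R4 = 936.0 Ω as a load on stage 1's tap.
Stage 1's lower leg becomes R2‖(R3+R4) = 845.6 Ω, so V_mid = 8.21 × 845.6/10850 = 0.6401 V.
Stage 2 is itself unloaded: V_out = V_mid × R4/(R3+R4) = 0.6401 × 716/936.0 = 0.490 V.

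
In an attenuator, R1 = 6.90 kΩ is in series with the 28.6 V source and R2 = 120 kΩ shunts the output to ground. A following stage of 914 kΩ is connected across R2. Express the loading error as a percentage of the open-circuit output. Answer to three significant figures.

The divider's output (Thévenin) resistance is R1‖R2 = 6.525 kΩ.
Fractional drop under load = R_th/(R_th + R_L) = 6.525 / (6.525 + 914) = 0.007088.
So the output falls by 0.709 %.

0.709 %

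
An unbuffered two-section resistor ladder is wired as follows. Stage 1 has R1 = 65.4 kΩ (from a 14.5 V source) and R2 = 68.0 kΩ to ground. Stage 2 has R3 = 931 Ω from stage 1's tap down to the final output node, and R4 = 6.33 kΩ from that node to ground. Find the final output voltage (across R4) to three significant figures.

V_out ≈ 1.15 V

Stage 2 presents R3+R4 = 7261 Ω as a load on stage 1's tap.
Stage 1's lower leg becomes R2‖(R3+R4) = 6560 Ω, so V_mid = 14.5 × 6560/71960 = 1.322 V.
Stage 2 is itself unloaded: V_out = V_mid × R4/(R3+R4) = 1.322 × 6330/7261 = 1.15 V.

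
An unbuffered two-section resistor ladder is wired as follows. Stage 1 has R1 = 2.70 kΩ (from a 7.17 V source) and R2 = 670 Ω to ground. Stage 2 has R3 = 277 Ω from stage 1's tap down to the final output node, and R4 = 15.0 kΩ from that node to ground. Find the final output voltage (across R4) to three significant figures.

Stage 2 presents R3+R4 = 15280 Ω as a load on stage 1's tap.
Stage 1's lower leg becomes R2‖(R3+R4) = 641.9 Ω, so V_mid = 7.17 × 641.9/3342 = 1.377 V.
Stage 2 is itself unloaded: V_out = V_mid × R4/(R3+R4) = 1.377 × 15000/15280 = 1.35 V.

V_out ≈ 1.35 V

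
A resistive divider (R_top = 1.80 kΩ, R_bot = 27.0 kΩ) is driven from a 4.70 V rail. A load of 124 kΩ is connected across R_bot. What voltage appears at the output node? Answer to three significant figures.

V_out ≈ 4.35 V

The load sits in parallel with R_bot: R_bot‖R_L = (27.0 × 124) / (27.0 + 124) = 22.17 kΩ.
V_out = 4.70 × 22.17 / (1.80 + 22.17) = 4.70 × 22.17/23.97 = 4.35 V.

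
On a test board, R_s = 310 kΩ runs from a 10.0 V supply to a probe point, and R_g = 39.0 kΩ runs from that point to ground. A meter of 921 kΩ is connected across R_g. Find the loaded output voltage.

The load sits in parallel with R_g: R_g‖R_L = (39.0 × 921) / (39.0 + 921) = 37.42 kΩ.
V_out = 10.0 × 37.42 / (310 + 37.42) = 10.0 × 37.42/347.4 = 1.08 V.
(Unloaded it would have been 1.12 V.)

V_out ≈ 1.08 V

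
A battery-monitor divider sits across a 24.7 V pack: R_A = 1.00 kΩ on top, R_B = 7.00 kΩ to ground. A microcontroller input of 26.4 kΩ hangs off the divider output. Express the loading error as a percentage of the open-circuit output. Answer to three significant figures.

3.21 %

The divider's output (Thévenin) resistance is R_A‖R_B = 0.8750 kΩ.
Fractional drop under load = R_th/(R_th + R_L) = 0.8750 / (0.8750 + 26.4) = 0.03208.
So the output falls by 3.21 %.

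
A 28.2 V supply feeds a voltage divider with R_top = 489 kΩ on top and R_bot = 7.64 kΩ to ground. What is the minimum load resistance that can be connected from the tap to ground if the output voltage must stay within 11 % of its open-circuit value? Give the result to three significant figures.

R_L(min) ≈ 60.9 kΩ

Output resistance R_th = R_top‖R_bot = (489 × 7.64)/496.6 = 7.522 kΩ.
The fractional drop is R_th/(R_th + R_L); requiring this ≤ 0.110 gives R_L ≥ R_th(1/0.110 − 1) = 7.522 × 8.091 = 60.9 kΩ.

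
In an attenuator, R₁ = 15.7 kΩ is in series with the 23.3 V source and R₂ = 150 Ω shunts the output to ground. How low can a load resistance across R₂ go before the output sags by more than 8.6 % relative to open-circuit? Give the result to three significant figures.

Output resistance R_th = R₁‖R₂ = (15700 × 150)/15850 = 148.6 Ω.
The fractional drop is R_th/(R_th + R_L); requiring this ≤ 0.0860 gives R_L ≥ R_th(1/0.0860 − 1) = 148.6 × 10.63 = 1.58 kΩ.

R_L(min) ≈ 1.58 kΩ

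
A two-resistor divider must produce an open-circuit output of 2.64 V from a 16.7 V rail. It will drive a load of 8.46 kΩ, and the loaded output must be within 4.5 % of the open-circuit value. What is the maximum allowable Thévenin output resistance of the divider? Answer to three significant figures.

Loading drop = R_th/(R_th + R_L) ≤ 0.0450, so R_th ≤ R_L · ε/(1−ε) = 8.46 kΩ × 0.0450/0.9550 = 399 Ω.

R_th ≤ 399 Ω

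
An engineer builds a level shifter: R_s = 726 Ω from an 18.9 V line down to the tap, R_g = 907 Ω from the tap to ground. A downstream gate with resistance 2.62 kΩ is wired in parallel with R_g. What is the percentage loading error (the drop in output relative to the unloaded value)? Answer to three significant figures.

Unloaded V = 18.9 × 907/1633 = 10.497 V.
Loaded: R_g‖R_L = 673.8 Ω, giving V = 18.9 × 673.8/1400 = 9.0973 V.
Drop = (10.497 − 9.0973) / 10.497 = 13.3 %.

13.3 %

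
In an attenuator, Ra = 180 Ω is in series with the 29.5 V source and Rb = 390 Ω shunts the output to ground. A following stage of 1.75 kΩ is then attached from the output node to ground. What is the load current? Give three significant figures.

I_L ≈ 10.8 mA

Rb‖R_L = 318.9 Ω; V_out = 29.5 × 318.9/498.9 = 18.86 V.
I_L = V_out / R_L = 18.86 / 1.75 kΩ = 10.8 mA.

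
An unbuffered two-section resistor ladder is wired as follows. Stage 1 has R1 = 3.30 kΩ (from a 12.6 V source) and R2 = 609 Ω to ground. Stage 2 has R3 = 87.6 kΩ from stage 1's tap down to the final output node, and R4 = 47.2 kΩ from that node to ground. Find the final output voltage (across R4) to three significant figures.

V_out ≈ 0.685 V

Stage 2 presents R3+R4 = 134800 Ω as a load on stage 1's tap.
Stage 1's lower leg becomes R2‖(R3+R4) = 606.3 Ω, so V_mid = 12.6 × 606.3/3906 = 1.956 V.
Stage 2 is itself unloaded: V_out = V_mid × R4/(R3+R4) = 1.956 × 47200/134800 = 0.685 V.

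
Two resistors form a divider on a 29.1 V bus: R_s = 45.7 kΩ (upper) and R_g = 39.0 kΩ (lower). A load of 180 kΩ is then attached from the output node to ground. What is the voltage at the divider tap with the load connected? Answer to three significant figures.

The load sits in parallel with R_g: R_g‖R_L = (39.0 × 180) / (39.0 + 180) = 32.05 kΩ.
V_out = 29.1 × 32.05 / (45.7 + 32.05) = 29.1 × 32.05/77.75 = 12.0 V.
(Unloaded it would have been 13.4 V.)

V_out ≈ 12.0 V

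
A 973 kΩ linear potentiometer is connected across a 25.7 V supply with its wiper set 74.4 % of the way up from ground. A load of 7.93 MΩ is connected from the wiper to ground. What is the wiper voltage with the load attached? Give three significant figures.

The wiper splits the pot into (1−α)R = 249.1 kΩ above and αR = 723.9 kΩ below.
Lower section ‖ load = 663.4 kΩ.
V_wiper = 25.7 × 663.4/(249.1 + 663.4) = 18.7 V.

V ≈ 18.7 V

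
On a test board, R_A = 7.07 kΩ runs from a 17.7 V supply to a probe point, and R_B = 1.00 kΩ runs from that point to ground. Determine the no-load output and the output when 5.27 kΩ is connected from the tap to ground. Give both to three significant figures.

Unloaded: 2.19 V; loaded: 1.88 V

Open-circuit: V = 17.7 × 1.00/(7.07 + 1.00) = 2.19 V.
With the load, R_B becomes R_B‖R_L = 0.8405 kΩ, so V = 17.7 × 0.8405/7.911 = 1.88 V.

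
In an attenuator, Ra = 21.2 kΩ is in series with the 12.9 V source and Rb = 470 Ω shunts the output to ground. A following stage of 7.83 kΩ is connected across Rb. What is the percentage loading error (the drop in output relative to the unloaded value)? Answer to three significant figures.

The divider's output (Thévenin) resistance is Ra‖Rb = 459.8 Ω.
Fractional drop under load = R_th/(R_th + R_L) = 459.8 / (459.8 + 7830) = 0.05547.
So the output falls by 5.55 %.

5.55 %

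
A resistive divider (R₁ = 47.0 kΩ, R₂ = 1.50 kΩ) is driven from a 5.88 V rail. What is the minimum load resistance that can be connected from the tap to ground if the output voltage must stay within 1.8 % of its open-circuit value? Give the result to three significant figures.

Output resistance R_th = R₁‖R₂ = (47.0 × 1.50)/48.50 = 1.454 kΩ.
The fractional drop is R_th/(R_th + R_L); requiring this ≤ 0.0180 gives R_L ≥ R_th(1/0.0180 − 1) = 1.454 × 54.56 = 79.3 kΩ.

R_L(min) ≈ 79.3 kΩ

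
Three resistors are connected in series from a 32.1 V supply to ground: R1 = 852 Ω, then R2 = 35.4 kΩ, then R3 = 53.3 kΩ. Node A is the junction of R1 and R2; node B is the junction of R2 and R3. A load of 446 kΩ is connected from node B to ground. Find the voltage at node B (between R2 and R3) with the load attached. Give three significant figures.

V ≈ 18.2 V

At node B, R3 is in parallel with the load: R3‖R_L = 47610 Ω.
Below node A the resistance is R2 + (R3‖R_L) = 83010 Ω, so V_A = 32.1 × 83010/83860 = 31.77 V.
Then V_B = V_A × (R3‖R_L)/(R2 + R3‖R_L) = 31.77 × 47610/83010 = 18.2 V.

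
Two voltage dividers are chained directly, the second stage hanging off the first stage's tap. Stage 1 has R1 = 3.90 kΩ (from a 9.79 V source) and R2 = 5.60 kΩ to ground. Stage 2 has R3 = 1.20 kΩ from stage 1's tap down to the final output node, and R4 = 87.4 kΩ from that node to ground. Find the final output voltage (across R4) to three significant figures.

V_out ≈ 5.55 V

Stage 2 presents R3+R4 = 88.60 kΩ as a load on stage 1's tap.
Stage 1's lower leg becomes R2‖(R3+R4) = 5.267 kΩ, so V_mid = 9.79 × 5.267/9.167 = 5.625 V.
Stage 2 is itself unloaded: V_out = V_mid × R4/(R3+R4) = 5.625 × 87.4/88.60 = 5.55 V.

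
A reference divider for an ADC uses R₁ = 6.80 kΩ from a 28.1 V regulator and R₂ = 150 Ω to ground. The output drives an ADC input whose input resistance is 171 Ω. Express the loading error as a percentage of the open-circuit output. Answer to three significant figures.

Unloaded V = 28.1 × 150/6950 = 0.6065 V.
Loaded: R₂‖R_L = 79.91 Ω, giving V = 28.1 × 79.91/6880 = 0.3264 V.
Drop = (0.6065 − 0.3264) / 0.6065 = 46.2 %.

46.2 %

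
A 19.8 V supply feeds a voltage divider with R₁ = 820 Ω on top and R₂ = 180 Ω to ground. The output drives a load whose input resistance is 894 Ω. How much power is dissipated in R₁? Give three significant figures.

P ≈ 342 mW

Total resistance from the source is R₁ + (R₂‖R_L) = 969.8 Ω, so I = 19.8/969.8 Ω = 20.42 mA.
P = I²·R₁ = (20.42 mA)² × 820 Ω = 342 mW.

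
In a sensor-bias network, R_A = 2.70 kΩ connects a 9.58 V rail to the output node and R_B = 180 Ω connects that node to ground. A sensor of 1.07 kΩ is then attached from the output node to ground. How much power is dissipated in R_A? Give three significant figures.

Total resistance from the source is R_A + (R_B‖R_L) = 2854 Ω, so I = 9.58/2854 Ω = 3.357 mA.
P = I²·R_A = (3.357 mA)² × 2.70 kΩ = 30.4 mW.

P ≈ 30.4 mW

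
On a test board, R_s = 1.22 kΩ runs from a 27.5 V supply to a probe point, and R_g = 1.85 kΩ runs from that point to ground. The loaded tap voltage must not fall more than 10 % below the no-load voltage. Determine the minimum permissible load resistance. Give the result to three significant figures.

Output resistance R_th = R_s‖R_g = (1220 × 1850)/3070 = 735.2 Ω.
The fractional drop is R_th/(R_th + R_L); requiring this ≤ 0.100 gives R_L ≥ R_th(1/0.100 − 1) = 735.2 × 9.000 = 6.62 kΩ.

R_L(min) ≈ 6.62 kΩ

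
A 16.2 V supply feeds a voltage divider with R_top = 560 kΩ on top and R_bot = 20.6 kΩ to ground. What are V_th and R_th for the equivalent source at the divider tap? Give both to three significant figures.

V_th = 0.575 V, R_th = 19.9 kΩ

V_th is the open-circuit tap voltage: 16.2 × 20.6/(560 + 20.6) = 0.575 V.
With the supply zeroed, R_top and R_bot appear in parallel from the tap: R_th = R_top‖R_bot = (560 × 20.6)/580.6 = 19.9 kΩ.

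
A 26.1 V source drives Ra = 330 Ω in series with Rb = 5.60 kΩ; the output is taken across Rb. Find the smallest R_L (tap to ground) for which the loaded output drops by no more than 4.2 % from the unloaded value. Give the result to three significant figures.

Output resistance R_th = Ra‖Rb = (330 × 5600)/5930 = 311.6 Ω.
The fractional drop is R_th/(R_th + R_L); requiring this ≤ 0.0420 gives R_L ≥ R_th(1/0.0420 − 1) = 311.6 × 22.81 = 7.11 kΩ.

R_L(min) ≈ 7.11 kΩ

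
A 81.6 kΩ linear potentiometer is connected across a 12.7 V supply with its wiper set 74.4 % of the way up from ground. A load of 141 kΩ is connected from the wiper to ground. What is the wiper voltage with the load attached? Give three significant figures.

V ≈ 8.51 V

The wiper splits the pot into (1−α)R = 20.89 kΩ above and αR = 60.71 kΩ below.
Lower section ‖ load = 42.44 kΩ.
V_wiper = 12.7 × 42.44/(20.89 + 42.44) = 8.51 V.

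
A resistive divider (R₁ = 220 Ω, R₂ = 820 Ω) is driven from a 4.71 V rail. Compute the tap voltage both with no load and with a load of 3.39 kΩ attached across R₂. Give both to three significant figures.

Unloaded: 3.71 V; loaded: 3.53 V

Open-circuit: V = 4.71 × 820/(220 + 820) = 3.71 V.
With the load, R₂ becomes R₂‖R_L = 660.3 Ω, so V = 4.71 × 660.3/880.3 = 3.53 V.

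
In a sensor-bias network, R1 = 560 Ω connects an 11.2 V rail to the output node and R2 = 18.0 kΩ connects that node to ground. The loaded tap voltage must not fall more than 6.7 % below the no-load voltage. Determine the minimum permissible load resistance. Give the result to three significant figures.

Output resistance R_th = R1‖R2 = (560 × 18000)/18560 = 543.1 Ω.
The fractional drop is R_th/(R_th + R_L); requiring this ≤ 0.0670 gives R_L ≥ R_th(1/0.0670 − 1) = 543.1 × 13.93 = 7.56 kΩ.

R_L(min) ≈ 7.56 kΩ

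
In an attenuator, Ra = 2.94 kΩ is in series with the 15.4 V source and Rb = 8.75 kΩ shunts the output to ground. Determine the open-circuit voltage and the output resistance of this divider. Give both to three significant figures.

V_th is the open-circuit tap voltage: 15.4 × 8.75/(2.94 + 8.75) = 11.5 V.
With the supply zeroed, Ra and Rb appear in parallel from the tap: R_th = Ra‖Rb = (2.94 × 8.75)/11.69 = 2.20 kΩ.

V_th = 11.5 V, R_th = 2.20 kΩ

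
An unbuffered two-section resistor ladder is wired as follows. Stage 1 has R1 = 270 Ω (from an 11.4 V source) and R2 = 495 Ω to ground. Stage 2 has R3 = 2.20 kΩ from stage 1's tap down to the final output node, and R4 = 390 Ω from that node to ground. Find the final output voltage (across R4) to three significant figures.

V_out ≈ 1.04 V

Stage 2 presents R3+R4 = 2590 Ω as a load on stage 1's tap.
Stage 1's lower leg becomes R2‖(R3+R4) = 415.6 Ω, so V_mid = 11.4 × 415.6/685.6 = 6.910 V.
Stage 2 is itself unloaded: V_out = V_mid × R4/(R3+R4) = 6.910 × 390/2590 = 1.04 V.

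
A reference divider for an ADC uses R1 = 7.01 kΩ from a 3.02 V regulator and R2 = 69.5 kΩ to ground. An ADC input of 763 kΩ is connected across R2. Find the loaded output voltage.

V_out ≈ 2.72 V

The load sits in parallel with R2: R2‖R_L = (69.5 × 763) / (69.5 + 763) = 63.70 kΩ.
V_out = 3.02 × 63.70 / (7.01 + 63.70) = 3.02 × 63.70/70.71 = 2.72 V.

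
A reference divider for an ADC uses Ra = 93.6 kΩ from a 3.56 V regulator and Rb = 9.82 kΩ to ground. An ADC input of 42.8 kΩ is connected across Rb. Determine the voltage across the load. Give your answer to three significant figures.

The load sits in parallel with Rb: Rb‖R_L = (9.82 × 42.8) / (9.82 + 42.8) = 7.987 kΩ.
V_out = 3.56 × 7.987 / (93.6 + 7.987) = 3.56 × 7.987/101.6 = 0.280 V.

V_out ≈ 0.280 V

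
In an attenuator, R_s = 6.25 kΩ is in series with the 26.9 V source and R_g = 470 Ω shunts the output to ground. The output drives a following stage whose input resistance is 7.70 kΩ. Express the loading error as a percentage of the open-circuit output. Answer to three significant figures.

The divider's output (Thévenin) resistance is R_s‖R_g = 437.1 Ω.
Fractional drop under load = R_th/(R_th + R_L) = 437.1 / (437.1 + 7700) = 0.05372.
So the output falls by 5.37 %.

5.37 %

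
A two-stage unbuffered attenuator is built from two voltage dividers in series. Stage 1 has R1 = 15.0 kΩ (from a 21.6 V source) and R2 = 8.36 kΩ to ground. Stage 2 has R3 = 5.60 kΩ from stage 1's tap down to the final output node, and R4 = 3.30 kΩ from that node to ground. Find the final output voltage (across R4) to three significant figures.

V_out ≈ 1.79 V

Stage 2 presents R3+R4 = 8.900 kΩ as a load on stage 1's tap.
Stage 1's lower leg becomes R2‖(R3+R4) = 4.311 kΩ, so V_mid = 21.6 × 4.311/19.31 = 4.822 V.
Stage 2 is itself unloaded: V_out = V_mid × R4/(R3+R4) = 4.822 × 3.30/8.900 = 1.79 V.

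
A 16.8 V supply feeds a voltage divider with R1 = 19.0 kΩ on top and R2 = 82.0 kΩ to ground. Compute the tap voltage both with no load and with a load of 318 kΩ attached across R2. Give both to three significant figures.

Open-circuit: V = 16.8 × 82.0/(19.0 + 82.0) = 13.6 V.
With the load, R2 becomes R2‖R_L = 65.19 kΩ, so V = 16.8 × 65.19/84.19 = 13.0 V.

Unloaded: 13.6 V; loaded: 13.0 V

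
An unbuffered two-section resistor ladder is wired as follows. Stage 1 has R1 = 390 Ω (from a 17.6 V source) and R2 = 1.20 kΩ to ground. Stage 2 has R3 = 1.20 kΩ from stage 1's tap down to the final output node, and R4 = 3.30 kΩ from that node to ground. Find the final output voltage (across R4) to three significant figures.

V_out ≈ 9.14 V

Stage 2 presents R3+R4 = 4500 Ω as a load on stage 1's tap.
Stage 1's lower leg becomes R2‖(R3+R4) = 947.4 Ω, so V_mid = 17.6 × 947.4/1337 = 12.47 V.
Stage 2 is itself unloaded: V_out = V_mid × R4/(R3+R4) = 12.47 × 3300/4500 = 9.14 V.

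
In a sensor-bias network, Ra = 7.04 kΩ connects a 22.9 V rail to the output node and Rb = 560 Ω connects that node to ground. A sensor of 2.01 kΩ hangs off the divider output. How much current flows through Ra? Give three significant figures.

I ≈ 3.06 mA

Rb‖R_L = 438.0 Ω, so the source sees Ra + Rb‖R_L = 7478 Ω.
I = 22.9 V / 7478 Ω = 3.06 mA.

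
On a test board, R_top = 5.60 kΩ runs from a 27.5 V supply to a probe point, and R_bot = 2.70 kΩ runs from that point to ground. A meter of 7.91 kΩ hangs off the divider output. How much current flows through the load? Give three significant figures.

I_L ≈ 0.919 mA

R_bot‖R_L = 2.013 kΩ; V_out = 27.5 × 2.013/7.613 = 7.271 V.
I_L = V_out / R_L = 7.271 / 7.91 kΩ = 0.919 mA.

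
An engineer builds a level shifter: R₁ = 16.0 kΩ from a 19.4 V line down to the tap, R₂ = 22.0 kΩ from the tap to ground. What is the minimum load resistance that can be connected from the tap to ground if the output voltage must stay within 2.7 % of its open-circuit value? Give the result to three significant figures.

R_L(min) ≈ 334 kΩ

Output resistance R_th = R₁‖R₂ = (16.0 × 22.0)/38.00 = 9.263 kΩ.
The fractional drop is R_th/(R_th + R_L); requiring this ≤ 0.0270 gives R_L ≥ R_th(1/0.0270 − 1) = 9.263 × 36.04 = 334 kΩ.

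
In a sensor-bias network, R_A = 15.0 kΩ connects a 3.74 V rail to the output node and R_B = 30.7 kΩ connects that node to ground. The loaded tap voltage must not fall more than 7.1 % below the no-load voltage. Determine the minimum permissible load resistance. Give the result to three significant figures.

R_L(min) ≈ 132 kΩ

Output resistance R_th = R_A‖R_B = (15.0 × 30.7)/45.70 = 10.08 kΩ.
The fractional drop is R_th/(R_th + R_L); requiring this ≤ 0.0710 gives R_L ≥ R_th(1/0.0710 − 1) = 10.08 × 13.08 = 132 kΩ.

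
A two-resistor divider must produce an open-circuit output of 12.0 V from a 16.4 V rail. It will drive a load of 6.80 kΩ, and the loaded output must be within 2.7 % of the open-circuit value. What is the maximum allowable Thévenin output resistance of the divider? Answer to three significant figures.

R_th ≤ 189 Ω

Loading drop = R_th/(R_th + R_L) ≤ 0.0270, so R_th ≤ R_L · ε/(1−ε) = 6.80 kΩ × 0.0270/0.9730 = 189 Ω.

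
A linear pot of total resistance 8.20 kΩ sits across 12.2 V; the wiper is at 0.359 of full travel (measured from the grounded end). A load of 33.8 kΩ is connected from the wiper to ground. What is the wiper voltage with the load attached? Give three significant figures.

V ≈ 4.15 V

The wiper splits the pot into (1−α)R = 5.256 kΩ above and αR = 2.944 kΩ below.
Lower section ‖ load = 2.708 kΩ.
V_wiper = 12.2 × 2.708/(5.256 + 2.708) = 4.15 V.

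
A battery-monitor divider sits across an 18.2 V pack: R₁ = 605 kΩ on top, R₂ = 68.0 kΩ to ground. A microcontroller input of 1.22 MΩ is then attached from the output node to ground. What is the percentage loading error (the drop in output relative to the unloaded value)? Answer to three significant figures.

The divider's output (Thévenin) resistance is R₁‖R₂ = 61.13 kΩ.
Fractional drop under load = R_th/(R_th + R_L) = 61.13 / (61.13 + 1220) = 0.04772.
So the output falls by 4.77 %.

4.77 %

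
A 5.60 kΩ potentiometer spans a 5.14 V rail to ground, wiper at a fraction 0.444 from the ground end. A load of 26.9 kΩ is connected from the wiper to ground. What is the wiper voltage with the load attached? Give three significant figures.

The wiper splits the pot into (1−α)R = 3.114 kΩ above and αR = 2.486 kΩ below.
Lower section ‖ load = 2.276 kΩ.
V_wiper = 5.14 × 2.276/(3.114 + 2.276) = 2.17 V.

V ≈ 2.17 V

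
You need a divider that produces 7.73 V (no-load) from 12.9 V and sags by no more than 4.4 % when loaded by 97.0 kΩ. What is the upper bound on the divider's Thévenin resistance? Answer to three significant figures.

Loading drop = R_th/(R_th + R_L) ≤ 0.0440, so R_th ≤ R_L · ε/(1−ε) = 97.0 kΩ × 0.0440/0.9560 = 4.46 kΩ.

R_th ≤ 4.46 kΩ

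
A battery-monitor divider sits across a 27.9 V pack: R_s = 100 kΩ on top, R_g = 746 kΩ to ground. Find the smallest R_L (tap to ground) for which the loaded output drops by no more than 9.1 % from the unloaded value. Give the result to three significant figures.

R_L(min) ≈ 881 kΩ

Output resistance R_th = R_s‖R_g = (100 × 746)/846.0 = 88.18 kΩ.
The fractional drop is R_th/(R_th + R_L); requiring this ≤ 0.0910 gives R_L ≥ R_th(1/0.0910 − 1) = 88.18 × 9.989 = 881 kΩ.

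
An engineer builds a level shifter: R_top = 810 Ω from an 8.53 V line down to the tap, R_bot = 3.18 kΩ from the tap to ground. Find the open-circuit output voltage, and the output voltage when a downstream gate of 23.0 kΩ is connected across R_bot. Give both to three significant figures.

Unloaded: 6.80 V; loaded: 6.61 V

Open-circuit: V = 8.53 × 3180/(810 + 3180) = 6.80 V.
With the load, R_bot becomes R_bot‖R_L = 2794 Ω, so V = 8.53 × 2794/3604 = 6.61 V.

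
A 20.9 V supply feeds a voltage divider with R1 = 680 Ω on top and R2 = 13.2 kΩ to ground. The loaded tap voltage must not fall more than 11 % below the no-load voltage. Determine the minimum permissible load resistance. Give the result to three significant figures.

Output resistance R_th = R1‖R2 = (680 × 13200)/13880 = 646.7 Ω.
The fractional drop is R_th/(R_th + R_L); requiring this ≤ 0.110 gives R_L ≥ R_th(1/0.110 − 1) = 646.7 × 8.091 = 5.23 kΩ.

R_L(min) ≈ 5.23 kΩ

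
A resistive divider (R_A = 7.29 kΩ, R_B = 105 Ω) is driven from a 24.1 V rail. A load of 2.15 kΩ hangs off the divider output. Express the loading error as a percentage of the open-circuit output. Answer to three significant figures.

4.59 %

The divider's output (Thévenin) resistance is R_A‖R_B = 103.5 Ω.
Fractional drop under load = R_th/(R_th + R_L) = 103.5 / (103.5 + 2150) = 0.04593.
So the output falls by 4.59 %.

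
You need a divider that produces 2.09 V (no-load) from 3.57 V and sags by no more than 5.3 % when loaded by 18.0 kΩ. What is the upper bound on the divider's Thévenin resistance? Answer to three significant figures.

R_th ≤ 1.01 kΩ

Loading drop = R_th/(R_th + R_L) ≤ 0.0530, so R_th ≤ R_L · ε/(1−ε) = 18.0 kΩ × 0.0530/0.9470 = 1.01 kΩ.
(Any R1, R2 with R2/(R1+R2) = 0.585 and R1‖R2 ≤ 1.01 kΩ will meet the spec.)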